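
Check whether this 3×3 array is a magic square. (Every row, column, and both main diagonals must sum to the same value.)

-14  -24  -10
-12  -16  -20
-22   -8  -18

Row 1: -14 + (-24) + (-10) = -48.
Row 2: -12 + (-16) + (-20) = -48.
Row 3: -22 + (-8) + (-18) = -48.
Column 1: -14 + (-12) + (-22) = -48.
Column 2: -24 + (-16) + (-8) = -48.
Column 3: -10 + (-20) + (-18) = -48.
Main diagonal: -14 + (-16) + (-18) = -48.
Anti-diagonal: -10 + (-16) + (-22) = -48.
All lines sum to -48.

Yes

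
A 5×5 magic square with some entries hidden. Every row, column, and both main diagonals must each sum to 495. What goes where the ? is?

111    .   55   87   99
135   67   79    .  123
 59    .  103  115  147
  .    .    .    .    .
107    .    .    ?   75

The remaining cell in row 1 is (1,2) = 495 − 352 = 143.
The remaining cell in row 2 is (2,4) = 495 − 404 = 91.
Row 3: 59 + 103 + 115 + 147 + ? = 495, so (3,2) = 71.
Column 1: 111 + 135 + 59 + 107 + ? = 495, so (4,1) = 83.
Column 5 needs 495; the known cells sum to 444, so (4,5) = 51.
Main diagonal: 111 + 67 + 103 + 75 + ? = 495, so (4,4) = 139.
Anti-diagonal needs 495; the known cells sum to 400, so (4,2) = 95.
Using row 4: 83 + 95 + 139 + 51 + ? → (4,3) = 495 − 368 = 127.
The remaining cell in column 2 is (5,2) = 495 − 376 = 119.
Column 3 must total 495; the given cells sum to 364, so (5,3) = 131.
Column 4: 87 + 91 + 115 + 139 + ? = 495, so (5,4) = 63.

63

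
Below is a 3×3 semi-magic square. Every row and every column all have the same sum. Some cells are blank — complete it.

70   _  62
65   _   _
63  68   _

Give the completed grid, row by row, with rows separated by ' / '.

70 66 62 / 65 64 69 / 63 68 67

Column 1 is already complete: 70 + 65 + 63 = 198, so that is the magic constant.
Using row 1: 70 + 62 + ? → (1,2) = 198 − 132 = 66.
Using row 3: 63 + 68 + ? → (3,3) = 198 − 131 = 67.
From column 2, 198 − (66 + 68) gives (2,2) = 64.
Column 3: 62 + 67 + ? = 198, so (2,3) = 69.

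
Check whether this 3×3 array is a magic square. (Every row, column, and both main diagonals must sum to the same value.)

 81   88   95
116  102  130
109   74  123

Row 1: 81 + 88 + 95 = 264.
Row 2: 116 + 102 + 130 = 348.
Row 3: 109 + 74 + 123 = 306.
Column 1: 81 + 116 + 109 = 306.
Column 2: 88 + 102 + 74 = 264.
Column 3: 95 + 130 + 123 = 348.
Main diagonal: 81 + 102 + 123 = 306.
Anti-diagonal: 95 + 102 + 109 = 306.

No — anti-diagonal sums to 306 but row 1 sums to 264.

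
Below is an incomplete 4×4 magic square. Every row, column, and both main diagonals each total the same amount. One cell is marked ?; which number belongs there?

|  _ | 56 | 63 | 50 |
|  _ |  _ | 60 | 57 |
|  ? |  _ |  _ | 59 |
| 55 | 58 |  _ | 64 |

Column 4 is complete and sums to 230; that is the magic constant.
The remaining cell in row 1 is (1,1) = 230 − 169 = 61.
Using row 4: 55 + 58 + 64 + ? → (4,3) = 230 − 177 = 53.
Column 3 must total 230; the given cells sum to 176, so (3,3) = 54.
Main diagonal needs 230; the known cells sum to 179, so (2,2) = 51.
Anti-diagonal: 50 + 60 + 55 + ? = 230, so (3,2) = 65.
The remaining cell in row 2 is (2,1) = 230 − 168 = 62.
Row 3 needs 230; the known cells sum to 178, so (3,1) = 52.

52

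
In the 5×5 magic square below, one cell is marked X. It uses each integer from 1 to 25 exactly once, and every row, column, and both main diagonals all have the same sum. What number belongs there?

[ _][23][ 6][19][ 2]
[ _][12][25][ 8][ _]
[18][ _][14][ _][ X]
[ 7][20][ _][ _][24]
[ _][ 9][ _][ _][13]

10

The entries are 1 through 25, which sum to 325, so each line sums to 325/5 = 65.
Row 1 must total 65; the given cells sum to 50, so (1,1) = 15.
The remaining cell in column 2 is (3,2) = 65 − 64 = 1.
Using main diagonal: 15 + 12 + 14 + 13 + ? → (4,4) = 65 − 54 = 11.
Anti-diagonal must total 65; the given cells sum to 44, so (5,1) = 21.
Row 4: 7 + 20 + 11 + 24 + ? = 65, so (4,3) = 3.
From column 1, 65 − (15 + 18 + 7 + 21) gives (2,1) = 4.
Using column 3: 6 + 25 + 14 + 3 + ? → (5,3) = 65 − 48 = 17.
Row 2: 4 + 12 + 25 + 8 + ? = 65, so (2,5) = 16.
Row 5 must total 65; the given cells sum to 60, so (5,4) = 5.
Using column 4: 19 + 8 + 11 + 5 + ? → (3,4) = 65 − 43 = 22.
Column 5: 2 + 16 + 24 + 13 + ? = 65, so (3,5) = 10.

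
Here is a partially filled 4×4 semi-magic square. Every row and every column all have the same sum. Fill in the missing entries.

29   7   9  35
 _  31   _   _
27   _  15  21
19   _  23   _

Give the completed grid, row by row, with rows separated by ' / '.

Row 1 is already complete: 29 + 7 + 9 + 35 = 80, so that is the magic constant.
From row 3, 80 − (27 + 15 + 21) gives (3,2) = 17.
Using column 1: 29 + 27 + 19 + ? → (2,1) = 80 − 75 = 5.
From column 2, 80 − (7 + 31 + 17) gives (4,2) = 25.
Column 3 needs 80; the known cells sum to 47, so (2,3) = 33.
Row 2 must total 80; the given cells sum to 69, so (2,4) = 11.
From row 4, 80 − (19 + 25 + 23) gives (4,4) = 13.

29 7 9 35 / 5 31 33 11 / 27 17 15 21 / 19 25 23 13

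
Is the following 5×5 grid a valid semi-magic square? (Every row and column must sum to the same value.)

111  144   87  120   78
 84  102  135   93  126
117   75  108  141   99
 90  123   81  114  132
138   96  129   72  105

Row 1: 111 + 144 + 87 + 120 + 78 = 540.
Row 2: 84 + 102 + 135 + 93 + 126 = 540.
Row 3: 117 + 75 + 108 + 141 + 99 = 540.
Row 4: 90 + 123 + 81 + 114 + 132 = 540.
Row 5: 138 + 96 + 129 + 72 + 105 = 540.
Column 1: 111 + 84 + 117 + 90 + 138 = 540.
Column 2: 144 + 102 + 75 + 123 + 96 = 540.
Column 3: 87 + 135 + 108 + 81 + 129 = 540.
Column 4: 120 + 93 + 141 + 114 + 72 = 540.
Column 5: 78 + 126 + 99 + 132 + 105 = 540.
All lines sum to 540.

Yes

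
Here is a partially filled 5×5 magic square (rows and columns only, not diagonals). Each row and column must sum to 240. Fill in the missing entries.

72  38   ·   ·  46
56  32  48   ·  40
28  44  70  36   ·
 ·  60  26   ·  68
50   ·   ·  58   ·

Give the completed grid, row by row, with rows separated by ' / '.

The remaining cell in row 2 is (2,4) = 240 − 176 = 64.
Row 3 must total 240; the given cells sum to 178, so (3,5) = 62.
From column 1, 240 − (72 + 56 + 28 + 50) gives (4,1) = 34.
The remaining cell in column 2 is (5,2) = 240 − 174 = 66.
Column 5 must total 240; the given cells sum to 216, so (5,5) = 24.
Row 4 needs 240; the known cells sum to 188, so (4,4) = 52.
Row 5 needs 240; the known cells sum to 198, so (5,3) = 42.
From column 3, 240 − (48 + 70 + 26 + 42) gives (1,3) = 54.
Column 4: 64 + 36 + 52 + 58 + ? = 240, so (1,4) = 30.

72 38 54 30 46 / 56 32 48 64 40 / 28 44 70 36 62 / 34 60 26 52 68 / 50 66 42 58 24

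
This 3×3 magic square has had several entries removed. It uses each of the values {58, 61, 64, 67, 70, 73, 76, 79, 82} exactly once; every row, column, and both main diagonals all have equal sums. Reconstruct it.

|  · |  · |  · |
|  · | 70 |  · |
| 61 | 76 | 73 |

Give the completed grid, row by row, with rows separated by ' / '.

The 9 entries sum to 630, so each line sums to 630/3 = 210.
Using column 2: 70 + 76 + ? → (1,2) = 210 − 146 = 64.
Main diagonal must total 210; the given cells sum to 143, so (1,1) = 67.
Anti-diagonal needs 210; the known cells sum to 131, so (1,3) = 79.
The remaining cell in column 1 is (2,1) = 210 − 128 = 82.
From column 3, 210 − (79 + 73) gives (2,3) = 58.

67 64 79 / 82 70 58 / 61 76 73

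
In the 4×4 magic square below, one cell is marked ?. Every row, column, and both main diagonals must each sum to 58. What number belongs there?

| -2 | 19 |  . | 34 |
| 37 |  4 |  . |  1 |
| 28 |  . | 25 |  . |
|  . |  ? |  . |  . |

Using row 1: -2 + 19 + 34 + ? → (1,3) = 58 − 51 = 7.
From row 2, 58 − (37 + 4 + 1) gives (2,3) = 16.
Column 1 must total 58; the given cells sum to 63, so (4,1) = -5.
Using column 3: 7 + 16 + 25 + ? → (4,3) = 58 − 48 = 10.
Using main diagonal: -2 + 4 + 25 + ? → (4,4) = 58 − 27 = 31.
The remaining cell in anti-diagonal is (3,2) = 58 − 45 = 13.
Row 3: 28 + 13 + 25 + ? = 58, so (3,4) = -8.
Using row 4: -5 + 10 + 31 + ? → (4,2) = 58 − 36 = 22.

22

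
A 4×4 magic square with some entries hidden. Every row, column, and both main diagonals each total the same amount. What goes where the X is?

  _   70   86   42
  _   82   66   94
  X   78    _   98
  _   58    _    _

Column 2 is complete and sums to 288; that is the magic constant.
Row 1: 70 + 86 + 42 + ? = 288, so (1,1) = 90.
Row 2 must total 288; the given cells sum to 242, so (2,1) = 46.
Using column 4: 42 + 94 + 98 + ? → (4,4) = 288 − 234 = 54.
From main diagonal, 288 − (90 + 82 + 54) gives (3,3) = 62.
Using anti-diagonal: 42 + 66 + 78 + ? → (4,1) = 288 − 186 = 102.
Row 3 needs 288; the known cells sum to 238, so (3,1) = 50.

50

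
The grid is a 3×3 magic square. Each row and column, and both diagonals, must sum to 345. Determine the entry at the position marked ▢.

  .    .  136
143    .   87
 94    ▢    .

129

Row 2 needs 345; the known cells sum to 230, so (2,2) = 115.
Column 1 must total 345; the given cells sum to 237, so (1,1) = 108.
Using column 3: 136 + 87 + ? → (3,3) = 345 − 223 = 122.
The remaining cell in row 1 is (1,2) = 345 − 244 = 101.
Row 3 must total 345; the given cells sum to 216, so (3,2) = 129.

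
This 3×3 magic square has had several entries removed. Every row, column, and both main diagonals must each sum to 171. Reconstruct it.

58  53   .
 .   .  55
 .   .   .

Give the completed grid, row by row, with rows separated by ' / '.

58 53 60 / 59 57 55 / 54 61 56

From row 1, 171 − (58 + 53) gives (1,3) = 60.
From column 3, 171 − (60 + 55) gives (3,3) = 56.
Main diagonal must total 171; the given cells sum to 114, so (2,2) = 57.
The remaining cell in anti-diagonal is (3,1) = 171 − 117 = 54.
The remaining cell in row 2 is (2,1) = 171 − 112 = 59.
Row 3: 54 + 56 + ? = 171, so (3,2) = 61.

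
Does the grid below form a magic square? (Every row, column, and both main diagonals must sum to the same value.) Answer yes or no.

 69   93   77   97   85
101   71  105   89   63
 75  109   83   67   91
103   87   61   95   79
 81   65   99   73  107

No — row 2 sums to 429 but row 1 sums to 421.

Row 1: 69 + 93 + 77 + 97 + 85 = 421.
Row 2: 101 + 71 + 105 + 89 + 63 = 429.
Row 3: 75 + 109 + 83 + 67 + 91 = 425.
Row 4: 103 + 87 + 61 + 95 + 79 = 425.
Row 5: 81 + 65 + 99 + 73 + 107 = 425.
Column 1: 69 + 101 + 75 + 103 + 81 = 429.
Column 2: 93 + 71 + 109 + 87 + 65 = 425.
Column 3: 77 + 105 + 83 + 61 + 99 = 425.
Column 4: 97 + 89 + 67 + 95 + 73 = 421.
Column 5: 85 + 63 + 91 + 79 + 107 = 425.
Main diagonal: 69 + 71 + 83 + 95 + 107 = 425.
Anti-diagonal: 85 + 89 + 83 + 87 + 81 = 425.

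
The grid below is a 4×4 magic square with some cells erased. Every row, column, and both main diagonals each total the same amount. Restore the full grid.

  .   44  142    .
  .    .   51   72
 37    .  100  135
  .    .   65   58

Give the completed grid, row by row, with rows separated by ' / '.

Column 3 is already complete: 142 + 51 + 100 + 65 = 358, so that is the magic constant.
Using row 3: 37 + 100 + 135 + ? → (3,2) = 358 − 272 = 86.
Column 4 must total 358; the given cells sum to 265, so (1,4) = 93.
Anti-diagonal: 93 + 51 + 86 + ? = 358, so (4,1) = 128.
Using row 1: 44 + 142 + 93 + ? → (1,1) = 358 − 279 = 79.
From row 4, 358 − (128 + 65 + 58) gives (4,2) = 107.
Column 1: 79 + 37 + 128 + ? = 358, so (2,1) = 114.
Column 2 must total 358; the given cells sum to 237, so (2,2) = 121.

79 44 142 93 / 114 121 51 72 / 37 86 100 135 / 128 107 65 58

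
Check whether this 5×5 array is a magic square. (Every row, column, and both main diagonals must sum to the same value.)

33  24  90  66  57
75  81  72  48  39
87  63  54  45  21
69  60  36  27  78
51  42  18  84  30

No — anti-diagonal sums to 270 but row 2 sums to 315.

Row 1: 33 + 24 + 90 + 66 + 57 = 270.
Row 2: 75 + 81 + 72 + 48 + 39 = 315.
Row 3: 87 + 63 + 54 + 45 + 21 = 270.
Row 4: 69 + 60 + 36 + 27 + 78 = 270.
Row 5: 51 + 42 + 18 + 84 + 30 = 225.
Column 1: 33 + 75 + 87 + 69 + 51 = 315.
Column 2: 24 + 81 + 63 + 60 + 42 = 270.
Column 3: 90 + 72 + 54 + 36 + 18 = 270.
Column 4: 66 + 48 + 45 + 27 + 84 = 270.
Column 5: 57 + 39 + 21 + 78 + 30 = 225.
Main diagonal: 33 + 81 + 54 + 27 + 30 = 225.
Anti-diagonal: 57 + 48 + 54 + 60 + 51 = 270.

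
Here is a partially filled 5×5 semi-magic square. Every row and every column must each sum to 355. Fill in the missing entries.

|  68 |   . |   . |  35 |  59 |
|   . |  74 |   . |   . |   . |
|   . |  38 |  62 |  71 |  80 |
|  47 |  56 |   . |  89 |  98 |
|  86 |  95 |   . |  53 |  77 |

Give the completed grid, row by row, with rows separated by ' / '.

68 92 101 35 59 / 50 74 83 107 41 / 104 38 62 71 80 / 47 56 65 89 98 / 86 95 44 53 77

Row 3 needs 355; the known cells sum to 251, so (3,1) = 104.
Row 4: 47 + 56 + 89 + 98 + ? = 355, so (4,3) = 65.
Row 5 must total 355; the given cells sum to 311, so (5,3) = 44.
Column 1: 68 + 104 + 47 + 86 + ? = 355, so (2,1) = 50.
The remaining cell in column 2 is (1,2) = 355 − 263 = 92.
From column 4, 355 − (35 + 71 + 89 + 53) gives (2,4) = 107.
Column 5 must total 355; the given cells sum to 314, so (2,5) = 41.
Row 1: 68 + 92 + 35 + 59 + ? = 355, so (1,3) = 101.
Row 2 needs 355; the known cells sum to 272, so (2,3) = 83.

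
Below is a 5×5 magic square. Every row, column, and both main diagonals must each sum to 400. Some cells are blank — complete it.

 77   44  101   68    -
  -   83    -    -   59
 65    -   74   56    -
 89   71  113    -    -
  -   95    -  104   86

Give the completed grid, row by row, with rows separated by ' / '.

Using row 1: 77 + 44 + 101 + 68 + ? → (1,5) = 400 − 290 = 110.
Column 2: 44 + 83 + 71 + 95 + ? = 400, so (3,2) = 107.
Main diagonal: 77 + 83 + 74 + 86 + ? = 400, so (4,4) = 80.
Row 3: 65 + 107 + 74 + 56 + ? = 400, so (3,5) = 98.
Row 4 must total 400; the given cells sum to 353, so (4,5) = 47.
The remaining cell in column 4 is (2,4) = 400 − 308 = 92.
Anti-diagonal must total 400; the given cells sum to 347, so (5,1) = 53.
Using row 5: 53 + 95 + 104 + 86 + ? → (5,3) = 400 − 338 = 62.
Column 1 must total 400; the given cells sum to 284, so (2,1) = 116.
Column 3: 101 + 74 + 113 + 62 + ? = 400, so (2,3) = 50.

77 44 101 68 110 / 116 83 50 92 59 / 65 107 74 56 98 / 89 71 113 80 47 / 53 95 62 104 86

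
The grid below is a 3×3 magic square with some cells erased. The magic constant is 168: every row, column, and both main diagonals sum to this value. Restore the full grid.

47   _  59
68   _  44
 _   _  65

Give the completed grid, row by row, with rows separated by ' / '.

Row 1: 47 + 59 + ? = 168, so (1,2) = 62.
Row 2 must total 168; the given cells sum to 112, so (2,2) = 56.
The remaining cell in column 1 is (3,1) = 168 − 115 = 53.
The remaining cell in column 2 is (3,2) = 168 − 118 = 50.

47 62 59 / 68 56 44 / 53 50 65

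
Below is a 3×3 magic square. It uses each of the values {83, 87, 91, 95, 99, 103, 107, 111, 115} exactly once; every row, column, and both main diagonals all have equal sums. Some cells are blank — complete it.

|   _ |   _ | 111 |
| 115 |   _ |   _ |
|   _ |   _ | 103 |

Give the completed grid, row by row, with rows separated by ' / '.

The 9 entries sum to 891, so each line sums to 891/3 = 297.
Column 3 must total 297; the given cells sum to 214, so (2,3) = 83.
From row 2, 297 − (115 + 83) gives (2,2) = 99.
The remaining cell in main diagonal is (1,1) = 297 − 202 = 95.
The remaining cell in anti-diagonal is (3,1) = 297 − 210 = 87.
Row 1: 95 + 111 + ? = 297, so (1,2) = 91.
Using row 3: 87 + 103 + ? → (3,2) = 297 − 190 = 107.

95 91 111 / 115 99 83 / 87 107 103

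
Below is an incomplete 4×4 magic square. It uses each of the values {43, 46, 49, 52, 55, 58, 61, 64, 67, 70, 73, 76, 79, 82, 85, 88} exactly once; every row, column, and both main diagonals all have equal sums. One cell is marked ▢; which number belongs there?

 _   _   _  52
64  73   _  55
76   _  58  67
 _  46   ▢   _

49

The 16 entries sum to 1048, so each line sums to 1048/4 = 262.
From row 2, 262 − (64 + 73 + 55) gives (2,3) = 70.
The remaining cell in row 3 is (3,2) = 262 − 201 = 61.
Column 2 must total 262; the given cells sum to 180, so (1,2) = 82.
Column 4: 52 + 55 + 67 + ? = 262, so (4,4) = 88.
Main diagonal needs 262; the known cells sum to 219, so (1,1) = 43.
The remaining cell in anti-diagonal is (4,1) = 262 − 183 = 79.
Row 1 must total 262; the given cells sum to 177, so (1,3) = 85.
From row 4, 262 − (79 + 46 + 88) gives (4,3) = 49.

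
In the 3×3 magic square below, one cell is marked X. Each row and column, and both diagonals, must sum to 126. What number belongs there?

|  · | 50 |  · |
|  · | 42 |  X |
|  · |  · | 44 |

From column 2, 126 − (50 + 42) gives (3,2) = 34.
Main diagonal: 42 + 44 + ? = 126, so (1,1) = 40.
Row 1 must total 126; the given cells sum to 90, so (1,3) = 36.
From row 3, 126 − (34 + 44) gives (3,1) = 48.
From column 1, 126 − (40 + 48) gives (2,1) = 38.
From column 3, 126 − (36 + 44) gives (2,3) = 46.

46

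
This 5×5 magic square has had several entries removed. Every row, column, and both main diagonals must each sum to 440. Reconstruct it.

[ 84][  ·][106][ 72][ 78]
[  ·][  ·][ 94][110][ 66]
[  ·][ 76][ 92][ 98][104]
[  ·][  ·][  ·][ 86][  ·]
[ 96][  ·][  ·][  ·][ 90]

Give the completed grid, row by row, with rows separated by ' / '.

From row 1, 440 − (84 + 106 + 72 + 78) gives (1,2) = 100.
Using row 3: 76 + 92 + 98 + 104 + ? → (3,1) = 440 − 370 = 70.
From column 4, 440 − (72 + 110 + 98 + 86) gives (5,4) = 74.
From column 5, 440 − (78 + 66 + 104 + 90) gives (4,5) = 102.
The remaining cell in main diagonal is (2,2) = 440 − 352 = 88.
Using anti-diagonal: 78 + 110 + 92 + 96 + ? → (4,2) = 440 − 376 = 64.
From row 2, 440 − (88 + 94 + 110 + 66) gives (2,1) = 82.
Column 1: 84 + 82 + 70 + 96 + ? = 440, so (4,1) = 108.
From column 2, 440 − (100 + 88 + 76 + 64) gives (5,2) = 112.
Row 4 must total 440; the given cells sum to 360, so (4,3) = 80.
Row 5 must total 440; the given cells sum to 372, so (5,3) = 68.

84 100 106 72 78 / 82 88 94 110 66 / 70 76 92 98 104 / 108 64 80 86 102 / 96 112 68 74 90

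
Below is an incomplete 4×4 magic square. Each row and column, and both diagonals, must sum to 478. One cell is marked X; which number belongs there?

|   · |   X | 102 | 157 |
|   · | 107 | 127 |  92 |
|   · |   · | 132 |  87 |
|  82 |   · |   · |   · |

122

From row 2, 478 − (107 + 127 + 92) gives (2,1) = 152.
Using column 3: 102 + 127 + 132 + ? → (4,3) = 478 − 361 = 117.
Column 4: 157 + 92 + 87 + ? = 478, so (4,4) = 142.
Main diagonal must total 478; the given cells sum to 381, so (1,1) = 97.
From anti-diagonal, 478 − (157 + 127 + 82) gives (3,2) = 112.
Using row 1: 97 + 102 + 157 + ? → (1,2) = 478 − 356 = 122.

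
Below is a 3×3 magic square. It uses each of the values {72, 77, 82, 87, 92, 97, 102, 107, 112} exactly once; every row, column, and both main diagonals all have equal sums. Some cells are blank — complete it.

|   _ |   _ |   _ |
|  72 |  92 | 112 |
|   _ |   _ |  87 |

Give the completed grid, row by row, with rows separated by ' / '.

The 9 entries sum to 828, so each line sums to 828/3 = 276.
Column 3 needs 276; the known cells sum to 199, so (1,3) = 77.
Main diagonal: 92 + 87 + ? = 276, so (1,1) = 97.
Anti-diagonal must total 276; the given cells sum to 169, so (3,1) = 107.
Row 1: 97 + 77 + ? = 276, so (1,2) = 102.
Row 3 needs 276; the known cells sum to 194, so (3,2) = 82.

97 102 77 / 72 92 112 / 107 82 87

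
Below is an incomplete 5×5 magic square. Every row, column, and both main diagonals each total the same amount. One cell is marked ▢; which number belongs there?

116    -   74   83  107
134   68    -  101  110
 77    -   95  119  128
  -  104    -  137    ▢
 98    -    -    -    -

Anti-diagonal is complete and sums to 505; that is the magic constant.
Using row 1: 116 + 74 + 83 + 107 + ? → (1,2) = 505 − 380 = 125.
The remaining cell in row 2 is (2,3) = 505 − 413 = 92.
From row 3, 505 − (77 + 95 + 119 + 128) gives (3,2) = 86.
Column 1 must total 505; the given cells sum to 425, so (4,1) = 80.
Column 2 needs 505; the known cells sum to 383, so (5,2) = 122.
Column 4: 83 + 101 + 119 + 137 + ? = 505, so (5,4) = 65.
Main diagonal: 116 + 68 + 95 + 137 + ? = 505, so (5,5) = 89.
Row 5 needs 505; the known cells sum to 374, so (5,3) = 131.
Using column 3: 74 + 92 + 95 + 131 + ? → (4,3) = 505 − 392 = 113.
Column 5 must total 505; the given cells sum to 434, so (4,5) = 71.

71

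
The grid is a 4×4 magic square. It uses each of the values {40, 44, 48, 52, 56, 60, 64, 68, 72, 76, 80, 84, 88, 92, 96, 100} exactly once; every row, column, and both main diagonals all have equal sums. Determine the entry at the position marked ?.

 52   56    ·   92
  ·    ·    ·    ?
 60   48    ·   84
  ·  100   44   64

The 16 entries sum to 1120, so each line sums to 1120/4 = 280.
Row 1 needs 280; the known cells sum to 200, so (1,3) = 80.
From row 3, 280 − (60 + 48 + 84) gives (3,3) = 88.
From row 4, 280 − (100 + 44 + 64) gives (4,1) = 72.
Using column 1: 52 + 60 + 72 + ? → (2,1) = 280 − 184 = 96.
Using column 2: 56 + 48 + 100 + ? → (2,2) = 280 − 204 = 76.
The remaining cell in column 3 is (2,3) = 280 − 212 = 68.
Using column 4: 92 + 84 + 64 + ? → (2,4) = 280 − 240 = 40.

40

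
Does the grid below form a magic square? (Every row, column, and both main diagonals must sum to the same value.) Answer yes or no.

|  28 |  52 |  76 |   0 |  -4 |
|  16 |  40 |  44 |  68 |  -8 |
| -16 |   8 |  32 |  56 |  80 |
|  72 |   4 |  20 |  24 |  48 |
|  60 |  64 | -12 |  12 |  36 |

Row 1: 28 + 52 + 76 + 0 + (-4) = 152.
Row 2: 16 + 40 + 44 + 68 + (-8) = 160.
Row 3: -16 + 8 + 32 + 56 + 80 = 160.
Row 4: 72 + 4 + 20 + 24 + 48 = 168.
Row 5: 60 + 64 + (-12) + 12 + 36 = 160.
Column 1: 28 + 16 + (-16) + 72 + 60 = 160.
Column 2: 52 + 40 + 8 + 4 + 64 = 168.
Column 3: 76 + 44 + 32 + 20 + (-12) = 160.
Column 4: 0 + 68 + 56 + 24 + 12 = 160.
Column 5: -4 + (-8) + 80 + 48 + 36 = 152.
Main diagonal: 28 + 40 + 32 + 24 + 36 = 160.
Anti-diagonal: -4 + 68 + 32 + 4 + 60 = 160.

No — column 2 sums to 168 but main diagonal sums to 160.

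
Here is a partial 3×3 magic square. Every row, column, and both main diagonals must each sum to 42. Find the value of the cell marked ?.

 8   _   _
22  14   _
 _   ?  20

10

Row 2: 22 + 14 + ? = 42, so (2,3) = 6.
Column 1 must total 42; the given cells sum to 30, so (3,1) = 12.
From column 3, 42 − (6 + 20) gives (1,3) = 16.
Using row 1: 8 + 16 + ? → (1,2) = 42 − 24 = 18.
Row 3 needs 42; the known cells sum to 32, so (3,2) = 10.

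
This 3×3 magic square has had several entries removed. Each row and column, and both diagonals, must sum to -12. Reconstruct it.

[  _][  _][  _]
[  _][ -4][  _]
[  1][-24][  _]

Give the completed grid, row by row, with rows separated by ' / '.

-19 16 -9 / 6 -4 -14 / 1 -24 11

Row 3 needs -12; the known cells sum to -23, so (3,3) = 11.
From column 2, -12 − (-4 + (-24)) gives (1,2) = 16.
Using main diagonal: -4 + 11 + ? → (1,1) = -12 − 7 = -19.
Using anti-diagonal: -4 + 1 + ? → (1,3) = -12 − (-3) = -9.
Using column 1: -19 + 1 + ? → (2,1) = -12 − (-18) = 6.
From column 3, -12 − (-9 + 11) gives (2,3) = -14.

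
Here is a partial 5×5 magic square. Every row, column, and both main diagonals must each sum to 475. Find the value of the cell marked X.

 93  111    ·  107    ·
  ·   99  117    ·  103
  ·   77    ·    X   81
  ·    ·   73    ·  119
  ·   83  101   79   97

113

From row 5, 475 − (83 + 101 + 79 + 97) gives (5,1) = 115.
Using column 2: 111 + 99 + 77 + 83 + ? → (4,2) = 475 − 370 = 105.
Column 5 must total 475; the given cells sum to 400, so (1,5) = 75.
Row 1 must total 475; the given cells sum to 386, so (1,3) = 89.
The remaining cell in column 3 is (3,3) = 475 − 380 = 95.
Main diagonal: 93 + 99 + 95 + 97 + ? = 475, so (4,4) = 91.
The remaining cell in anti-diagonal is (2,4) = 475 − 390 = 85.
Using row 2: 99 + 117 + 85 + 103 + ? → (2,1) = 475 − 404 = 71.
Using row 4: 105 + 73 + 91 + 119 + ? → (4,1) = 475 − 388 = 87.
Column 1 needs 475; the known cells sum to 366, so (3,1) = 109.
The remaining cell in column 4 is (3,4) = 475 − 362 = 113.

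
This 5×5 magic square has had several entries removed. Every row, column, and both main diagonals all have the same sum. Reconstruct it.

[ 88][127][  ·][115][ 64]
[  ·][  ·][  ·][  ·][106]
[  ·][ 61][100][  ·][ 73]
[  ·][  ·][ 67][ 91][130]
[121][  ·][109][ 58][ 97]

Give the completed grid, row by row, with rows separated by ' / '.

Column 5 is already complete: 64 + 106 + 73 + 130 + 97 = 470, so that is the magic constant.
The remaining cell in row 1 is (1,3) = 470 − 394 = 76.
Row 5 must total 470; the given cells sum to 385, so (5,2) = 85.
Column 3: 76 + 100 + 67 + 109 + ? = 470, so (2,3) = 118.
The remaining cell in main diagonal is (2,2) = 470 − 376 = 94.
Column 2 needs 470; the known cells sum to 367, so (4,2) = 103.
Anti-diagonal must total 470; the given cells sum to 388, so (2,4) = 82.
Using row 2: 94 + 118 + 82 + 106 + ? → (2,1) = 470 − 400 = 70.
Using row 4: 103 + 67 + 91 + 130 + ? → (4,1) = 470 − 391 = 79.
Column 1 must total 470; the given cells sum to 358, so (3,1) = 112.
Column 4 must total 470; the given cells sum to 346, so (3,4) = 124.

88 127 76 115 64 / 70 94 118 82 106 / 112 61 100 124 73 / 79 103 67 91 130 / 121 85 109 58 97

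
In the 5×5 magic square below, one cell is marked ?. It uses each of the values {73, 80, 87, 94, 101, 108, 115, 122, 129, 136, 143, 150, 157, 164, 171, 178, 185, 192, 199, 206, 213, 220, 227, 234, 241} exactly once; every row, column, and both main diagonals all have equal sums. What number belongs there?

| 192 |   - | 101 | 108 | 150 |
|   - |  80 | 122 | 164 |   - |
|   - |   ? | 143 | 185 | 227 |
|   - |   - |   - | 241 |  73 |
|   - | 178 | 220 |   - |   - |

136

The 25 entries sum to 3925, so each line sums to 3925/5 = 785.
Using row 1: 192 + 101 + 108 + 150 + ? → (1,2) = 785 − 551 = 234.
Column 3: 101 + 122 + 143 + 220 + ? = 785, so (4,3) = 199.
Column 4 needs 785; the known cells sum to 698, so (5,4) = 87.
The remaining cell in main diagonal is (5,5) = 785 − 656 = 129.
Row 5 needs 785; the known cells sum to 614, so (5,1) = 171.
Column 5 must total 785; the given cells sum to 579, so (2,5) = 206.
Anti-diagonal: 150 + 164 + 143 + 171 + ? = 785, so (4,2) = 157.
Row 2 needs 785; the known cells sum to 572, so (2,1) = 213.
Row 4 needs 785; the known cells sum to 670, so (4,1) = 115.
The remaining cell in column 1 is (3,1) = 785 − 691 = 94.
The remaining cell in column 2 is (3,2) = 785 − 649 = 136.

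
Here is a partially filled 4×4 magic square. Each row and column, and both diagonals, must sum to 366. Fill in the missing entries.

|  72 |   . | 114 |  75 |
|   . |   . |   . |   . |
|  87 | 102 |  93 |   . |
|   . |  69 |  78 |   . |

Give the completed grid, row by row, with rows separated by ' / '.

72 105 114 75 / 99 90 81 96 / 87 102 93 84 / 108 69 78 111

Row 1: 72 + 114 + 75 + ? = 366, so (1,2) = 105.
From row 3, 366 − (87 + 102 + 93) gives (3,4) = 84.
From column 2, 366 − (105 + 102 + 69) gives (2,2) = 90.
Column 3 must total 366; the given cells sum to 285, so (2,3) = 81.
Main diagonal needs 366; the known cells sum to 255, so (4,4) = 111.
Anti-diagonal: 75 + 81 + 102 + ? = 366, so (4,1) = 108.
Column 1: 72 + 87 + 108 + ? = 366, so (2,1) = 99.
From column 4, 366 − (75 + 84 + 111) gives (2,4) = 96.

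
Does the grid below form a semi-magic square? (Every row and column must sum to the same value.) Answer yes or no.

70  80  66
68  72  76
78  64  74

Yes

Row 1: 70 + 80 + 66 = 216.
Row 2: 68 + 72 + 76 = 216.
Row 3: 78 + 64 + 74 = 216.
Column 1: 70 + 68 + 78 = 216.
Column 2: 80 + 72 + 64 = 216.
Column 3: 66 + 76 + 74 = 216.
All lines sum to 216.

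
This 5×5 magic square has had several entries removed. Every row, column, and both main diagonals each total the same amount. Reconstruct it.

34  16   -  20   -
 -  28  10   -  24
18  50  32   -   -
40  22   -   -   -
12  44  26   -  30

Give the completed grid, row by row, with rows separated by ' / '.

Column 2 is already complete: 16 + 28 + 50 + 22 + 44 = 160, so that is the magic constant.
The remaining cell in row 5 is (5,4) = 160 − 112 = 48.
Column 1 needs 160; the known cells sum to 104, so (2,1) = 56.
Using main diagonal: 34 + 28 + 32 + 30 + ? → (4,4) = 160 − 124 = 36.
The remaining cell in row 2 is (2,4) = 160 − 118 = 42.
Column 4 needs 160; the known cells sum to 146, so (3,4) = 14.
Anti-diagonal must total 160; the given cells sum to 108, so (1,5) = 52.
Using row 1: 34 + 16 + 20 + 52 + ? → (1,3) = 160 − 122 = 38.
Row 3 must total 160; the given cells sum to 114, so (3,5) = 46.
Using column 3: 38 + 10 + 32 + 26 + ? → (4,3) = 160 − 106 = 54.
Column 5 needs 160; the known cells sum to 152, so (4,5) = 8.

34 16 38 20 52 / 56 28 10 42 24 / 18 50 32 14 46 / 40 22 54 36 8 / 12 44 26 48 30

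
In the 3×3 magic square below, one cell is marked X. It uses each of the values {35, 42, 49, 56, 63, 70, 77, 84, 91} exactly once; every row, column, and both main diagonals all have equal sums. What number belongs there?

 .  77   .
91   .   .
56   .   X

The 9 entries sum to 567, so each line sums to 567/3 = 189.
Column 1 must total 189; the given cells sum to 147, so (1,1) = 42.
The remaining cell in row 1 is (1,3) = 189 − 119 = 70.
Anti-diagonal needs 189; the known cells sum to 126, so (2,2) = 63.
From row 2, 189 − (91 + 63) gives (2,3) = 35.
From column 2, 189 − (77 + 63) gives (3,2) = 49.
The remaining cell in column 3 is (3,3) = 189 − 105 = 84.

84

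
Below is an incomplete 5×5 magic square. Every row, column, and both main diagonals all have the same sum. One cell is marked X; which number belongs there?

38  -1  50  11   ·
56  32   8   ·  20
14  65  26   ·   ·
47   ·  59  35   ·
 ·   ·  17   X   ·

Column 3 is complete and sums to 160; that is the magic constant.
Using row 1: 38 + (-1) + 50 + 11 + ? → (1,5) = 160 − 98 = 62.
Row 2 needs 160; the known cells sum to 116, so (2,4) = 44.
Using column 1: 38 + 56 + 14 + 47 + ? → (5,1) = 160 − 155 = 5.
Main diagonal: 38 + 32 + 26 + 35 + ? = 160, so (5,5) = 29.
Anti-diagonal must total 160; the given cells sum to 137, so (4,2) = 23.
Row 4 must total 160; the given cells sum to 164, so (4,5) = -4.
Column 2 needs 160; the known cells sum to 119, so (5,2) = 41.
Column 5 needs 160; the known cells sum to 107, so (3,5) = 53.
Row 3 must total 160; the given cells sum to 158, so (3,4) = 2.
Row 5: 5 + 41 + 17 + 29 + ? = 160, so (5,4) = 68.

68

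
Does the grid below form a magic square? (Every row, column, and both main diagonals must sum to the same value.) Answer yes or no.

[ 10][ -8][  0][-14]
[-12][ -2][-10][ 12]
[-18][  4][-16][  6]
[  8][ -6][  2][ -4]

No — column 4 sums to 0 but column 2 sums to -12.

Row 1: 10 + (-8) + 0 + (-14) = -12.
Row 2: -12 + (-2) + (-10) + 12 = -12.
Row 3: -18 + 4 + (-16) + 6 = -24.
Row 4: 8 + (-6) + 2 + (-4) = 0.
Column 1: 10 + (-12) + (-18) + 8 = -12.
Column 2: -8 + (-2) + 4 + (-6) = -12.
Column 3: 0 + (-10) + (-16) + 2 = -24.
Column 4: -14 + 12 + 6 + (-4) = 0.
Main diagonal: 10 + (-2) + (-16) + (-4) = -12.
Anti-diagonal: -14 + (-10) + 4 + 8 = -12.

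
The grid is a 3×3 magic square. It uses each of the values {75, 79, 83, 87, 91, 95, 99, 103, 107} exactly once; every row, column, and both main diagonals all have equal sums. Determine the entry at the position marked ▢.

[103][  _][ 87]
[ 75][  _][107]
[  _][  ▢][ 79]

99

The 9 entries sum to 819, so each line sums to 819/3 = 273.
From row 1, 273 − (103 + 87) gives (1,2) = 83.
Using row 2: 75 + 107 + ? → (2,2) = 273 − 182 = 91.
Using column 1: 103 + 75 + ? → (3,1) = 273 − 178 = 95.
The remaining cell in column 2 is (3,2) = 273 − 174 = 99.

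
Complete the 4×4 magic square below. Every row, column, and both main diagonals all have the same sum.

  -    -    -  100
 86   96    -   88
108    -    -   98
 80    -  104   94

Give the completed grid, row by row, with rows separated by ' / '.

Column 4 is already complete: 100 + 88 + 98 + 94 = 380, so that is the magic constant.
From row 2, 380 − (86 + 96 + 88) gives (2,3) = 110.
The remaining cell in row 4 is (4,2) = 380 − 278 = 102.
From column 1, 380 − (86 + 108 + 80) gives (1,1) = 106.
From main diagonal, 380 − (106 + 96 + 94) gives (3,3) = 84.
Anti-diagonal must total 380; the given cells sum to 290, so (3,2) = 90.
Column 2 needs 380; the known cells sum to 288, so (1,2) = 92.
Column 3 needs 380; the known cells sum to 298, so (1,3) = 82.

106 92 82 100 / 86 96 110 88 / 108 90 84 98 / 80 102 104 94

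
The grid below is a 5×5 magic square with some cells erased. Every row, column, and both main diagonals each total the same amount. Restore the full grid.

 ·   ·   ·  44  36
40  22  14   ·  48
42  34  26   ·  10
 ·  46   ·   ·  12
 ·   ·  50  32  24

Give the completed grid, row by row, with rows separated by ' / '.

28 20 2 44 36 / 40 22 14 6 48 / 42 34 26 18 10 / 4 46 38 30 12 / 16 8 50 32 24

Column 5 is already complete: 36 + 48 + 10 + 12 + 24 = 130, so that is the magic constant.
The remaining cell in row 2 is (2,4) = 130 − 124 = 6.
From row 3, 130 − (42 + 34 + 26 + 10) gives (3,4) = 18.
Column 4 must total 130; the given cells sum to 100, so (4,4) = 30.
Using main diagonal: 22 + 26 + 30 + 24 + ? → (1,1) = 130 − 102 = 28.
Anti-diagonal needs 130; the known cells sum to 114, so (5,1) = 16.
Using row 5: 16 + 50 + 32 + 24 + ? → (5,2) = 130 − 122 = 8.
Column 1 must total 130; the given cells sum to 126, so (4,1) = 4.
The remaining cell in column 2 is (1,2) = 130 − 110 = 20.
Row 1: 28 + 20 + 44 + 36 + ? = 130, so (1,3) = 2.
The remaining cell in row 4 is (4,3) = 130 − 92 = 38.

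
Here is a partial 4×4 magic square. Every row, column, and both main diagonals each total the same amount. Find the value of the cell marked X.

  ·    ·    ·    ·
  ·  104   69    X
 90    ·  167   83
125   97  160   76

153

Row 4 is complete and sums to 458; that is the magic constant.
From row 3, 458 − (90 + 167 + 83) gives (3,2) = 118.
From column 2, 458 − (104 + 118 + 97) gives (1,2) = 139.
Column 3: 69 + 167 + 160 + ? = 458, so (1,3) = 62.
The remaining cell in main diagonal is (1,1) = 458 − 347 = 111.
From anti-diagonal, 458 − (69 + 118 + 125) gives (1,4) = 146.
Column 1: 111 + 90 + 125 + ? = 458, so (2,1) = 132.
From column 4, 458 − (146 + 83 + 76) gives (2,4) = 153.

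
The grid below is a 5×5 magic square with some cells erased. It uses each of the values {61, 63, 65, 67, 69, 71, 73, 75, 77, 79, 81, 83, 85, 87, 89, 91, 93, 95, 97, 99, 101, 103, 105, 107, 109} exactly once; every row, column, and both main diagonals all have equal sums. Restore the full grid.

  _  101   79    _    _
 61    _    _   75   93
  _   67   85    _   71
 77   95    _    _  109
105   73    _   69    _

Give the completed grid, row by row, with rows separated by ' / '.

83 101 79 97 65 / 61 89 107 75 93 / 99 67 85 103 71 / 77 95 63 81 109 / 105 73 91 69 87

The 25 entries sum to 2125, so each line sums to 2125/5 = 425.
From column 2, 425 − (101 + 67 + 95 + 73) gives (2,2) = 89.
Using anti-diagonal: 75 + 85 + 95 + 105 + ? → (1,5) = 425 − 360 = 65.
From row 2, 425 − (61 + 89 + 75 + 93) gives (2,3) = 107.
Column 5: 65 + 93 + 71 + 109 + ? = 425, so (5,5) = 87.
Row 5: 105 + 73 + 69 + 87 + ? = 425, so (5,3) = 91.
From column 3, 425 − (79 + 107 + 85 + 91) gives (4,3) = 63.
From row 4, 425 − (77 + 95 + 63 + 109) gives (4,4) = 81.
Using main diagonal: 89 + 85 + 81 + 87 + ? → (1,1) = 425 − 342 = 83.
From row 1, 425 − (83 + 101 + 79 + 65) gives (1,4) = 97.
Using column 1: 83 + 61 + 77 + 105 + ? → (3,1) = 425 − 326 = 99.
The remaining cell in column 4 is (3,4) = 425 − 322 = 103.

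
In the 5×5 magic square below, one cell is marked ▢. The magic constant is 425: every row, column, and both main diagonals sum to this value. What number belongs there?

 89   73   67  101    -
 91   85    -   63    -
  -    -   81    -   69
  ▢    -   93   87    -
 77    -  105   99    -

65

Row 1 needs 425; the known cells sum to 330, so (1,5) = 95.
The remaining cell in column 3 is (2,3) = 425 − 346 = 79.
Using column 4: 101 + 63 + 87 + 99 + ? → (3,4) = 425 − 350 = 75.
From main diagonal, 425 − (89 + 85 + 81 + 87) gives (5,5) = 83.
Anti-diagonal needs 425; the known cells sum to 316, so (4,2) = 109.
Row 2 must total 425; the given cells sum to 318, so (2,5) = 107.
Using row 5: 77 + 105 + 99 + 83 + ? → (5,2) = 425 − 364 = 61.
Column 2 needs 425; the known cells sum to 328, so (3,2) = 97.
Column 5: 95 + 107 + 69 + 83 + ? = 425, so (4,5) = 71.
Row 3 needs 425; the known cells sum to 322, so (3,1) = 103.
From row 4, 425 − (109 + 93 + 87 + 71) gives (4,1) = 65.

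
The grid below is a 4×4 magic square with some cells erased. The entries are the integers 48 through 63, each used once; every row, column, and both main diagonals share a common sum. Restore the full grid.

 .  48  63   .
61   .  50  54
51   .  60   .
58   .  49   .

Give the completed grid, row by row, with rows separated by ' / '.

The entries are 48 through 63, which sum to 888, so each line sums to 888/4 = 222.
Row 2 needs 222; the known cells sum to 165, so (2,2) = 57.
From column 1, 222 − (61 + 51 + 58) gives (1,1) = 52.
Using main diagonal: 52 + 57 + 60 + ? → (4,4) = 222 − 169 = 53.
The remaining cell in row 1 is (1,4) = 222 − 163 = 59.
Row 4: 58 + 49 + 53 + ? = 222, so (4,2) = 62.
From column 2, 222 − (48 + 57 + 62) gives (3,2) = 55.
Using column 4: 59 + 54 + 53 + ? → (3,4) = 222 − 166 = 56.

52 48 63 59 / 61 57 50 54 / 51 55 60 56 / 58 62 49 53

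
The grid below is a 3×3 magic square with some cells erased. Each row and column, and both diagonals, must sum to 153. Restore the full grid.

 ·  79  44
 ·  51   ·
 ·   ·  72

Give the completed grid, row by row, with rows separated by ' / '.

Row 1 needs 153; the known cells sum to 123, so (1,1) = 30.
Column 2: 79 + 51 + ? = 153, so (3,2) = 23.
Column 3 must total 153; the given cells sum to 116, so (2,3) = 37.
Using anti-diagonal: 44 + 51 + ? → (3,1) = 153 − 95 = 58.
Row 2 needs 153; the known cells sum to 88, so (2,1) = 65.

30 79 44 / 65 51 37 / 58 23 72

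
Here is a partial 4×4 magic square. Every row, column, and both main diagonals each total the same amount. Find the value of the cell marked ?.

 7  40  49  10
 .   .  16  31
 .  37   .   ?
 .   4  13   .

Row 1 is complete and sums to 106; that is the magic constant.
From column 2, 106 − (40 + 37 + 4) gives (2,2) = 25.
Column 3: 49 + 16 + 13 + ? = 106, so (3,3) = 28.
Using main diagonal: 7 + 25 + 28 + ? → (4,4) = 106 − 60 = 46.
Anti-diagonal must total 106; the given cells sum to 63, so (4,1) = 43.
Using row 2: 25 + 16 + 31 + ? → (2,1) = 106 − 72 = 34.
From column 1, 106 − (7 + 34 + 43) gives (3,1) = 22.
Column 4 needs 106; the known cells sum to 87, so (3,4) = 19.

19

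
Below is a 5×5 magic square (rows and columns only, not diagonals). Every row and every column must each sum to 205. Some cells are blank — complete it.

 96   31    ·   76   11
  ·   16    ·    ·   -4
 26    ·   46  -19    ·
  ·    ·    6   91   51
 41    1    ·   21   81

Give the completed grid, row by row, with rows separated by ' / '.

Row 1: 96 + 31 + 76 + 11 + ? = 205, so (1,3) = -9.
The remaining cell in row 5 is (5,3) = 205 − 144 = 61.
The remaining cell in column 3 is (2,3) = 205 − 104 = 101.
The remaining cell in column 4 is (2,4) = 205 − 169 = 36.
Column 5 needs 205; the known cells sum to 139, so (3,5) = 66.
Row 2 must total 205; the given cells sum to 149, so (2,1) = 56.
The remaining cell in row 3 is (3,2) = 205 − 119 = 86.
The remaining cell in column 1 is (4,1) = 205 − 219 = -14.
The remaining cell in column 2 is (4,2) = 205 − 134 = 71.

96 31 -9 76 11 / 56 16 101 36 -4 / 26 86 46 -19 66 / -14 71 6 91 51 / 41 1 61 21 81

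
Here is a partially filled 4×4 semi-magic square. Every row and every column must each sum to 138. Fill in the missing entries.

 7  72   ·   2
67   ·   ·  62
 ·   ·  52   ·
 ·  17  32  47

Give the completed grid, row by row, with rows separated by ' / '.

Using row 1: 7 + 72 + 2 + ? → (1,3) = 138 − 81 = 57.
Row 4 must total 138; the given cells sum to 96, so (4,1) = 42.
The remaining cell in column 1 is (3,1) = 138 − 116 = 22.
Column 3 must total 138; the given cells sum to 141, so (2,3) = -3.
Column 4: 2 + 62 + 47 + ? = 138, so (3,4) = 27.
Row 2 needs 138; the known cells sum to 126, so (2,2) = 12.
Row 3: 22 + 52 + 27 + ? = 138, so (3,2) = 37.

7 72 57 2 / 67 12 -3 62 / 22 37 52 27 / 42 17 32 47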